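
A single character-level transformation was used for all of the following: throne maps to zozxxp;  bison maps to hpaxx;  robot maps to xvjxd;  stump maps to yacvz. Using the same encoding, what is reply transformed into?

xlxui

Each letter shifts forward by (position + 6), i.e. 6, 7, 8, … — the shift grows by one for each successive letter.
On reply: r+6=x, e+7=l, p+8=x, l+9=u, y+10=i.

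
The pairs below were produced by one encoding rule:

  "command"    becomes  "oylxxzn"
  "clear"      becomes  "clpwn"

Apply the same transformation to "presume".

The output letters match the input read backwards, each shifted +11: command reversed is dnammoc. Read the word backwards and shift each letter +11.
Applying it to presume: reverse → emuserp; then shift: e+11=p, m+11=x, u+11=f, s+11=d, e+11=p, r+11=c, p+11=a.

pxfdpca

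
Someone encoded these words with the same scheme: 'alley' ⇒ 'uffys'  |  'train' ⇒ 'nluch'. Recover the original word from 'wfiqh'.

Compare letters: a→u is +20, l→f is +20, l→f is +20 — a constant shift. It's a constant shift of +20 (ROT20).
Undoing it on wfiqh: w−20=c, f−20=l, i−20=o, q−20=w, h−20=n.

clown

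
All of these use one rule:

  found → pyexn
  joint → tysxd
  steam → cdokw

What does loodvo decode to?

beetle

Compare letters: f→p is +10, o→y is +10, u→e is +10 — a constant shift. It's a constant shift of +10 (ROT10).
Reversing it on loodvo: l−10=b, o−10=e, o−10=e, d−10=t, v−10=l, o−10=e.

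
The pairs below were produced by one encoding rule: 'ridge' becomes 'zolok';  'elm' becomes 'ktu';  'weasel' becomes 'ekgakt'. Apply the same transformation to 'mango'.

ugvou

The shift depends on letter class: consonant r→z is +8, but vowel i→o is +6. Vowels shift forward by 6 and consonants shift forward by 8.
On mango: m(cons)+8=u, a(vowel)+6=g, n(cons)+8=v, g(cons)+8=o, o(vowel)+6=u.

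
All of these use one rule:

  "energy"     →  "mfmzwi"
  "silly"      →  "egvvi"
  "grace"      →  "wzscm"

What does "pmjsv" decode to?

e(4)→m(12) and n(13)→f(5) fit y≡5x+18 (mod 26); the inverse of 5 mod 26 is 21. This is an affine cipher: with a=0,…,z=25, each position x becomes (5x+18) mod 26.
Decoding pmjsv: p(15)→21·(15−18)≡15=p; m(12)→21·(12−18)≡4=e; j(9)→21·(9−18)≡19=t; s(18)→21·(18−18)≡0=a; v(21)→21·(21−18)≡11=l (all mod 26).

petal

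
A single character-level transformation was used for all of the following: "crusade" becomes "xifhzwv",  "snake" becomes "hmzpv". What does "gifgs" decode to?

Letters are reflected about the middle of the alphabet (position → 25−position): Atbash.
Decoding gifgs: g↔t, i↔r, f↔u, g↔t, s↔h.

truth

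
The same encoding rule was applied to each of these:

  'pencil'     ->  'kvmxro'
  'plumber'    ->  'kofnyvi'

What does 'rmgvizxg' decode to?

interact

This is the alphabet-reversal cipher (Atbash): a becomes z, b becomes y, etc.
Undoing it on rmgvizxg: r↔i, m↔n, g↔t, v↔e, i↔r, z↔a, x↔c, g↔t.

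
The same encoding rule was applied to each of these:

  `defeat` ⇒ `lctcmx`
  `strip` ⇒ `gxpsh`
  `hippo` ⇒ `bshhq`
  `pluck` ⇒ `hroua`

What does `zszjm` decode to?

ninja

d(3)→l(11) and e(4)→c(2) fit y≡17x+12 (mod 26); the inverse of 17 mod 26 is 23. Each letter's alphabet position (a=0..z=25) is mapped through 17·x+12 mod 26 — an affine cipher.
Undoing it on zszjm: z(25)→23·(25−12)≡13=n; s(18)→23·(18−12)≡8=i; z(25)→23·(25−12)≡13=n; j(9)→23·(9−12)≡9=j; m(12)→23·(12−12)≡0=a (all mod 26).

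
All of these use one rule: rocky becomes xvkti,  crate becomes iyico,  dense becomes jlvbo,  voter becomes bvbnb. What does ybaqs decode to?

sushi

Each letter shifts forward by (position + 6), i.e. 6, 7, 8, … — the shift grows by one for each successive letter.
Decoding ybaqs: y−6=s, b−7=u, a−8=s, q−9=h, s−10=i.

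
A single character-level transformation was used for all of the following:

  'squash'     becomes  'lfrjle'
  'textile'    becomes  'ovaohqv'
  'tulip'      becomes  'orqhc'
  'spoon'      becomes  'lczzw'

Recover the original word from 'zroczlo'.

s(18)→l(11) and q(16)→f(5) fit y≡3x+9 (mod 26); the inverse of 3 mod 26 is 9. Treating letters as 0–25, the rule is x ↦ 3x + 9 (mod 26).
Reversing it on zroczlo: z(25)→9·(25−9)≡14=o; r(17)→9·(17−9)≡20=u; o(14)→9·(14−9)≡19=t; c(2)→9·(2−9)≡15=p; z(25)→9·(25−9)≡14=o; l(11)→9·(11−9)≡18=s; o(14)→9·(14−9)≡19=t (all mod 26).

outpost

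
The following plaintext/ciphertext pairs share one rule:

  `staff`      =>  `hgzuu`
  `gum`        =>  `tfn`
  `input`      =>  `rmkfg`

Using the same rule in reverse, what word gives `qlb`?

joy

Each pair mirrors across the alphabet (s↔h, t↔g, a↔z): positions sum to 25. Letters are reflected about the middle of the alphabet (position → 25−position): Atbash.
Undoing it on qlb: q↔j, l↔o, b↔y.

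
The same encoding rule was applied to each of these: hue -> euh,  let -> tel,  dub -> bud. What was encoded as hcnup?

punch

The output letters match the input read backwards: hue reversed is euh. The word is simply reversed.
Undoing it on hcnup: then reverse → punch.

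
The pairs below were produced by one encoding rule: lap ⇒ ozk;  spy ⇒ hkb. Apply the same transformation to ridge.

Each pair mirrors across the alphabet (l↔o, a↔z, p↔k): positions sum to 25. Letters are reflected about the middle of the alphabet (position → 25−position): Atbash.
Applying it to ridge: r↔i, i↔r, d↔w, g↔t, e↔v.

irwtv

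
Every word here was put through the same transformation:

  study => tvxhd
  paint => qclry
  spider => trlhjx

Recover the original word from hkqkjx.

In study: s→t is +1, t→v is +2, u→x is +3, d→h is +4 — the shift increases by 1 each position. Each letter shifts forward by (position + 1), i.e. 1, 2, 3, … — the shift grows by one for each successive letter.
Undoing it on hkqkjx: h−1=g, k−2=i, q−3=n, k−4=g, j−5=e, x−6=r.

ginger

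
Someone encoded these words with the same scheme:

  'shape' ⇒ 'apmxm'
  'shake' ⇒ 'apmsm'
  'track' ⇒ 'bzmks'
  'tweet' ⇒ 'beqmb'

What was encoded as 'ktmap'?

Shifts by position in shape: pos 0: s→a (+8), pos 1: h→p (+8), pos 2: a→m (+12), pos 3: p→x (+8), pos 4: e→m (+8) — repeating every 3. A repeating key of period 3 is used — shifts +8, +8, +12 over and over.
Reversing it on ktmap: k−8=c, t−8=l, m−12=a, a−8=s, p−8=h.

clash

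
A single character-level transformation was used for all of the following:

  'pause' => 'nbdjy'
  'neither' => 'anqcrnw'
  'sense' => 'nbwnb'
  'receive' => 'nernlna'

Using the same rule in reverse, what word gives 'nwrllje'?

Two steps: reverse the string, then apply a Caesar shift of +9.
Undoing it on nwrllje: shift back: n−9=e, w−9=n, r−9=i, l−9=c, l−9=c, j−9=a, e−9=v → eniccav; then reverse → vaccine.

vaccine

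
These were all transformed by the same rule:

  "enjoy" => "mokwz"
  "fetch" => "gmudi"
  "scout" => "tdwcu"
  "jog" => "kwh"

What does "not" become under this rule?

The shift depends on letter class: consonant n→o is +1, but vowel e→m is +8. The rule splits by letter class: vowels +8, consonants +1.
Applying it to not: n(cons)+1=o, o(vowel)+8=w, t(cons)+1=u.

owu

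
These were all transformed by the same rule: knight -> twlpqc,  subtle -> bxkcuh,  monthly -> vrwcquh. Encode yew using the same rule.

The shift depends on letter class: consonant k→t is +9, but vowel i→l is +3. Vowels shift forward by 3 and consonants shift forward by 9.
For yew: y(cons)+9=h, e(vowel)+3=h, w(cons)+9=f.

hhf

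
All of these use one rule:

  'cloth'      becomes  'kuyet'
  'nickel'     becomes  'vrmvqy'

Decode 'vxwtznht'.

Letter i (0-indexed) is shifted by i+8, so successive shifts are 8, 9, 10, ….
Undoing it on vxwtznht: v−8=n, x−9=o, w−10=m, t−11=i, z−12=n, n−13=a, h−14=t, t−15=e.

nominate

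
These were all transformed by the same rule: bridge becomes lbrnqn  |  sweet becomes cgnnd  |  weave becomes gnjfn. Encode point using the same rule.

The shift depends on letter class: consonant b→l is +10, but vowel i→r is +9. Two shifts are in play — +9 for a/e/i/o/u, +10 for every other letter.
Applying it to point: p(cons)+10=z, o(vowel)+9=x, i(vowel)+9=r, n(cons)+10=x, t(cons)+10=d.

zxrxd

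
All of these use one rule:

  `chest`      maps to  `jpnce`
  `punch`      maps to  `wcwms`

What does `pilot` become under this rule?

The shift increases by 1 at each position, starting from +7: 7, 8, 9, ….
Applying it to pilot: p+7=w, i+8=q, l+9=u, o+10=y, t+11=e.

wquye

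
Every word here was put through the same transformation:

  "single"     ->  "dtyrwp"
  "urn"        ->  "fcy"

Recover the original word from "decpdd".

Compare letters: s→d is +11, i→t is +11, n→y is +11 — a constant shift. This is a Caesar cipher with shift 11.
Decoding decpdd: d−11=s, e−11=t, c−11=r, p−11=e, d−11=s, d−11=s.

stress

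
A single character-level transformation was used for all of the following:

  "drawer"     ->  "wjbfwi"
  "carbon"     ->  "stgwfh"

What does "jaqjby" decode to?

The output letters match the input read backwards, each shifted +5: drawer reversed is reward. Two steps: reverse the string, then apply a Caesar shift of +5.
Decoding jaqjby: shift back: j−5=e, a−5=v, q−5=l, j−5=e, b−5=w, y−5=t → evlewt; then reverse → twelve.

twelve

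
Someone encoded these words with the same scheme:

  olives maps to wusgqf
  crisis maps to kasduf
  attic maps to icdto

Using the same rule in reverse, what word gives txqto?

In olives: o→w is +8, l→u is +9, i→s is +10, v→g is +11 — the shift increases by 1 each position. Letter i (0-indexed) is shifted by i+8, so successive shifts are 8, 9, 10, ….
Undoing it on txqto: t−8=l, x−9=o, q−10=g, t−11=i, o−12=c.

logic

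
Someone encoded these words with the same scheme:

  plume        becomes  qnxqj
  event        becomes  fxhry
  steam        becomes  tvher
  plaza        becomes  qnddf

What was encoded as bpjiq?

angel

Each letter shifts forward by (position + 1), i.e. 1, 2, 3, … — the shift grows by one for each successive letter.
Decoding bpjiq: b−1=a, p−2=n, j−3=g, i−4=e, q−5=l.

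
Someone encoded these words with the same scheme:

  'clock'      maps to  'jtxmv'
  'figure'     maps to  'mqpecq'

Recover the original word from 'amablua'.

In clock: c→j is +7, l→t is +8, o→x is +9, c→m is +10 — the shift increases by 1 each position. Each letter shifts forward by (position + 7), i.e. 7, 8, 9, … — the shift grows by one for each successive letter.
Undoing it on amablua: a−7=t, m−8=e, a−9=r, b−10=r, l−11=a, u−12=i, a−13=n.

terrain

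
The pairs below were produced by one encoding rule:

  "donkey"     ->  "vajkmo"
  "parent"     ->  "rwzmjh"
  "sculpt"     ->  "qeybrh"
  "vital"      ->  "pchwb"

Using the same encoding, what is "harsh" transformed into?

d(3)→v(21) and o(14)→a(0) fit y≡17x+22 (mod 26); the inverse of 17 mod 26 is 23. This is an affine cipher: with a=0,…,z=25, each position x becomes (17x+22) mod 26.
For harsh: h(7)→17·7+22≡11=l; a(0)→17·0+22≡22=w; r(17)→17·17+22≡25=z; s(18)→17·18+22≡16=q; h(7)→17·7+22≡11=l (all mod 26).

lwzql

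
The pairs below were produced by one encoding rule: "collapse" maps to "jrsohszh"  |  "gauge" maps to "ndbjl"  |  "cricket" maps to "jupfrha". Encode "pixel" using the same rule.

It's a Vigenère-style cipher with numeric key [7,3]: position i shifts by key[i mod 2].
For pixel: p+7=w, i+3=l, x+7=e, e+3=h, l+7=s.

wlehs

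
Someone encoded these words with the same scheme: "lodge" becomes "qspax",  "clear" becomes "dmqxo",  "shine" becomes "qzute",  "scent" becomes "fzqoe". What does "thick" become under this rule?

The output letters match the input read backwards, each shifted +12: lodge reversed is egdol. Read the word backwards and shift each letter +12.
For thick: reverse → kciht; then shift: k+12=w, c+12=o, i+12=u, h+12=t, t+12=f.

woutf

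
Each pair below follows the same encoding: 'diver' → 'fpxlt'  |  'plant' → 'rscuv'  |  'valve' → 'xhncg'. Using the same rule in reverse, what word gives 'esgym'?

clerk

Shifts by position in diver: pos 0: d→f (+2), pos 1: i→p (+7), pos 2: v→x (+2), pos 3: e→l (+7) — repeating every 2. The shifts repeat in a cycle of length 2: positions 0,1,… shift by +2, +7, then the pattern repeats.
Undoing it on esgym: e−2=c, s−7=l, g−2=e, y−7=r, m−2=k.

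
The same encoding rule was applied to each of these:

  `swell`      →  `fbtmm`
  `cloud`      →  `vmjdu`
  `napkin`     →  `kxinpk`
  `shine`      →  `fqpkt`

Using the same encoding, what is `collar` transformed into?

vjmmxg

s(18)→f(5) and w(22)→b(1) fit y≡25x+23 (mod 26); the inverse of 25 mod 26 is 25. Each letter's alphabet position (a=0..z=25) is mapped through 25·x+23 mod 26 — an affine cipher.
For collar: c(2)→25·2+23≡21=v; o(14)→25·14+23≡9=j; l(11)→25·11+23≡12=m; l(11)→25·11+23≡12=m; a(0)→25·0+23≡23=x; r(17)→25·17+23≡6=g (all mod 26).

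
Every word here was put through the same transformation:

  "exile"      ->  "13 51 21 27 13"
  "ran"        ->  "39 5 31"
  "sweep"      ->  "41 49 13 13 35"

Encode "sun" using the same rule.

With a=1..z=26, the number is 2·pos + 3.
Applying it to sun: s=19→41, u=21→45, n=14→31.

41 45 31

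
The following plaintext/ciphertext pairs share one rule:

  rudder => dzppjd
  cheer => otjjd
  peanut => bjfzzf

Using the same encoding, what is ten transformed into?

The shift depends on letter class: consonant r→d is +12, but vowel u→z is +5. Two shifts are in play — +5 for a/e/i/o/u, +12 for every other letter.
On ten: t(cons)+12=f, e(vowel)+5=j, n(cons)+12=z.

fjz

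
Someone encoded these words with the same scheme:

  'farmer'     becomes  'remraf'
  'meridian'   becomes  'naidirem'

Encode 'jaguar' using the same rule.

It's just the letters in reverse order.
For jaguar: reverse → raugaj.

raugaj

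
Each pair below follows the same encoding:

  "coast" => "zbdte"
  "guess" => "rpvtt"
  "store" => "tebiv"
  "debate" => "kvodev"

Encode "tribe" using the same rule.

c(2)→z(25) and o(14)→b(1) fit y≡11x+3 (mod 26); the inverse of 11 mod 26 is 19. This is an affine cipher: with a=0,…,z=25, each position x becomes (11x+3) mod 26.
For tribe: t(19)→11·19+3≡4=e; r(17)→11·17+3≡8=i; i(8)→11·8+3≡13=n; b(1)→11·1+3≡14=o; e(4)→11·4+3≡21=v (all mod 26).

einov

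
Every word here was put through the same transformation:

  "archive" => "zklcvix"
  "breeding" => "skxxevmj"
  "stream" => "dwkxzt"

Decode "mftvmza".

nominal

a(0)→z(25) and r(17)→k(10) fit y≡19x+25 (mod 26); the inverse of 19 mod 26 is 11. This is an affine cipher: with a=0,…,z=25, each position x becomes (19x+25) mod 26.
Undoing it on mftvmza: m(12)→11·(12−25)≡13=n; f(5)→11·(5−25)≡14=o; t(19)→11·(19−25)≡12=m; v(21)→11·(21−25)≡8=i; m(12)→11·(12−25)≡13=n; z(25)→11·(25−25)≡0=a; a(0)→11·(0−25)≡11=l (all mod 26).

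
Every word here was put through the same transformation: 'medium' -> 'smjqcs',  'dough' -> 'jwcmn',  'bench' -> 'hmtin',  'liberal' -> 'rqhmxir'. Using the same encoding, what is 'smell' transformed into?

ysmrr

The shift depends on letter class: consonant m→s is +6, but vowel e→m is +8. The rule splits by letter class: vowels +8, consonants +6.
For smell: s(cons)+6=y, m(cons)+6=s, e(vowel)+8=m, l(cons)+6=r, l(cons)+6=r.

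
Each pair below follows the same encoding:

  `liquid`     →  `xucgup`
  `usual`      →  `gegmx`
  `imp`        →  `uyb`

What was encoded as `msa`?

Compare letters: l→x is +12, i→u is +12, q→c is +12 — a constant shift. It's a constant shift of +12 (ROT12).
Decoding msa: m−12=a, s−12=g, a−12=o.

ago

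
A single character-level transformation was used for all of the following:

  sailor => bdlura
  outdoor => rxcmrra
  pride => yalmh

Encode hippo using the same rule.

qlyyr

The shift depends on letter class: consonant s→b is +9, but vowel a→d is +3. Two shifts are in play — +3 for a/e/i/o/u, +9 for every other letter.
On hippo: h(cons)+9=q, i(vowel)+3=l, p(cons)+9=y, p(cons)+9=y, o(vowel)+3=r.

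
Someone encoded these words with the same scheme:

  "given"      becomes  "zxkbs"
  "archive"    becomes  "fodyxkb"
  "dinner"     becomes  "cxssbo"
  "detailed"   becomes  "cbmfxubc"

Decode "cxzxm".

g(6)→z(25) and i(8)→x(23) fit y≡25x+5 (mod 26); the inverse of 25 mod 26 is 25. This is an affine cipher: with a=0,…,z=25, each position x becomes (25x+5) mod 26.
Undoing it on cxzxm: c(2)→25·(2−5)≡3=d; x(23)→25·(23−5)≡8=i; z(25)→25·(25−5)≡6=g; x(23)→25·(23−5)≡8=i; m(12)→25·(12−5)≡19=t (all mod 26).

digit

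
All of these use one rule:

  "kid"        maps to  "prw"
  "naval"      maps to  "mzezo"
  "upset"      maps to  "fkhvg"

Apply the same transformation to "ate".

zgv

Each pair mirrors across the alphabet (k↔p, i↔r, d↔w): positions sum to 25. Each letter is replaced by its mirror in the alphabet: a↔z, b↔y, c↔x, and so on (the Atbash cipher).
For ate: a↔z, t↔g, e↔v.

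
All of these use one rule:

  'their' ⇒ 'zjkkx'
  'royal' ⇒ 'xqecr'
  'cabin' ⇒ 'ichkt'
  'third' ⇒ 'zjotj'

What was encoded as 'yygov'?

Shifts by position in their: pos 0: t→z (+6), pos 1: h→j (+2), pos 2: e→k (+6), pos 3: i→k (+2) — repeating every 2. The shifts repeat in a cycle of length 2: positions 0,1,… shift by +6, +2, then the pattern repeats.
Reversing it on yygov: y−6=s, y−2=w, g−6=a, o−2=m, v−6=p.

swamp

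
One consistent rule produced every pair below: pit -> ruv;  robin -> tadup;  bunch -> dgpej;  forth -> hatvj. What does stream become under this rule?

uvtqmo

Two shifts are in play — +12 for a/e/i/o/u, +2 for every other letter.
For stream: s(cons)+2=u, t(cons)+2=v, r(cons)+2=t, e(vowel)+12=q, a(vowel)+12=m, m(cons)+2=o.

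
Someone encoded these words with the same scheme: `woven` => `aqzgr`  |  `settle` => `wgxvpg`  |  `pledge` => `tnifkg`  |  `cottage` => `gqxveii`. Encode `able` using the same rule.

edpg

A repeating key of period 2 is used — shifts +4, +2 over and over.
Applying it to able: a+4=e, b+2=d, l+4=p, e+2=g.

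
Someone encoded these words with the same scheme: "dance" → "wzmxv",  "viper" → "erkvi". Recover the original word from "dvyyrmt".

This is the alphabet-reversal cipher (Atbash): a becomes z, b becomes y, etc.
Undoing it on dvyyrmt: d↔w, v↔e, y↔b, y↔b, r↔i, m↔n, t↔g.

webbing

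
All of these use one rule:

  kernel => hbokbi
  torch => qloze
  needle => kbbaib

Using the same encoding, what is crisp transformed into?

zofpm

Compare letters: k→h is +23, e→b is +23, r→o is +23 — a constant shift. Each letter is shifted forward by 23 in the alphabet (a Caesar shift of +23).
On crisp: c+23=z, r+23=o, i+23=f, s+23=p, p+23=m.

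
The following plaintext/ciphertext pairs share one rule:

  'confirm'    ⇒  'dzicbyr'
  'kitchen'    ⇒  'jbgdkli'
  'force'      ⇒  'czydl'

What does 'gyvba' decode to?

trail

Treating letters as 0–25, the rule is x ↦ 17x + 21 (mod 26).
Decoding gyvba: g(6)→23·(6−21)≡19=t; y(24)→23·(24−21)≡17=r; v(21)→23·(21−21)≡0=a; b(1)→23·(1−21)≡8=i; a(0)→23·(0−21)≡11=l (all mod 26).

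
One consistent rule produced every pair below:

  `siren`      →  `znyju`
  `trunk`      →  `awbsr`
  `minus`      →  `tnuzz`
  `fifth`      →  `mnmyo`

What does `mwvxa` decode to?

The shifts repeat in a cycle of length 2: positions 0,1,… shift by +7, +5, then the pattern repeats.
Reversing it on mwvxa: m−7=f, w−5=r, v−7=o, x−5=s, a−7=t.

frost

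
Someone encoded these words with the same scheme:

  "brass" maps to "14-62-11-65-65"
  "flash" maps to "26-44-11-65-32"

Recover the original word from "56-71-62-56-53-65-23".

b(#2)→14 and r(#18)→62: differences scale by 3, so n = 3·pos + 8. Each letter becomes 3×(its alphabet position, a=1..z=26) + 8.
Undoing it on 56-71-62-56-53-65-23: 56→(56−8)÷3=16=p, 71→(71−8)÷3=21=u, 62→(62−8)÷3=18=r, 56→(56−8)÷3=16=p, 53→(53−8)÷3=15=o, 65→(65−8)÷3=19=s, 23→(23−8)÷3=5=e.

purpose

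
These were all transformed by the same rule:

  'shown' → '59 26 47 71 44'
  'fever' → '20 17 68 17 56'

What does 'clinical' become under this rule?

11 38 29 44 29 11 5 38

s(#19)→59 and h(#8)→26: differences scale by 3, so n = 3·pos + 2. With a=1..z=26, the number is 3·pos + 2.
For clinical: c=3→11, l=12→38, i=9→29, n=14→44, i=9→29, c=3→11, a=1→5, l=12→38.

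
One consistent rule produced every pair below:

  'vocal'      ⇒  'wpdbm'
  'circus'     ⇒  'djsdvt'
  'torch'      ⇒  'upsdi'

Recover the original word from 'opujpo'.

notion

Compare letters: v→w is +1, o→p is +1, c→d is +1 — a constant shift. It's a constant shift of +1 (ROT1).
Decoding opujpo: o−1=n, p−1=o, u−1=t, j−1=i, p−1=o, o−1=n.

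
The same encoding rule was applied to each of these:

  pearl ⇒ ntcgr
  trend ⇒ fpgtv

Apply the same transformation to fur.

Read the word backwards and shift each letter +2.
Applying it to fur: reverse → ruf; then shift: r+2=t, u+2=w, f+2=h.

twh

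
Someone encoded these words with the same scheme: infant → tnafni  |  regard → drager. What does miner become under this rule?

renim

It's just the letters in reverse order.
On miner: reverse → renim.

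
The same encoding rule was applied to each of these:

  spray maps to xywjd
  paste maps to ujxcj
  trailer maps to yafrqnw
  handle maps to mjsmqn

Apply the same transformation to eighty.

Shifts by position in spray: pos 0: s→x (+5), pos 1: p→y (+9), pos 2: r→w (+5), pos 3: a→j (+9) — repeating every 2. The shifts repeat in a cycle of length 2: positions 0,1,… shift by +5, +9, then the pattern repeats.
On eighty: e+5=j, i+9=r, g+5=l, h+9=q, t+5=y, y+9=h.

jrlqyh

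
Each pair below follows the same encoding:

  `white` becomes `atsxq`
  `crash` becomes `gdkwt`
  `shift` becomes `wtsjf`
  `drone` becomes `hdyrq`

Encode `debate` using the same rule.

Shifts by position in white: pos 0: w→a (+4), pos 1: h→t (+12), pos 2: i→s (+10), pos 3: t→x (+4), pos 4: e→q (+12) — repeating every 3. A repeating key of period 3 is used — shifts +4, +12, +10 over and over.
Applying it to debate: d+4=h, e+12=q, b+10=l, a+4=e, t+12=f, e+10=o.

hqlefo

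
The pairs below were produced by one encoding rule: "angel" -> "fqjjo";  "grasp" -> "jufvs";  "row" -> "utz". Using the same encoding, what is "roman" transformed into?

utpfq

The shift depends on letter class: consonant n→q is +3, but vowel a→f is +5. Vowels shift forward by 5 and consonants shift forward by 3.
For roman: r(cons)+3=u, o(vowel)+5=t, m(cons)+3=p, a(vowel)+5=f, n(cons)+3=q.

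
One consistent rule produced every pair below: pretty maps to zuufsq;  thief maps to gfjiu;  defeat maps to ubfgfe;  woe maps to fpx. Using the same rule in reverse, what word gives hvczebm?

ladybug

The output letters match the input read backwards, each shifted +1: pretty reversed is ytterp. Two steps: reverse the string, then apply a Caesar shift of +1.
Undoing it on hvczebm: shift back: h−1=g, v−1=u, c−1=b, z−1=y, e−1=d, b−1=a, m−1=l → gubydal; then reverse → ladybug.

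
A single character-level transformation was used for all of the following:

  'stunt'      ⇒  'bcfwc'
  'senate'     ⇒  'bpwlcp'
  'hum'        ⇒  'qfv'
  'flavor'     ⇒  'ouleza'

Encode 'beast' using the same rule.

The rule splits by letter class: vowels +11, consonants +9.
On beast: b(cons)+9=k, e(vowel)+11=p, a(vowel)+11=l, s(cons)+9=b, t(cons)+9=c.

kplbc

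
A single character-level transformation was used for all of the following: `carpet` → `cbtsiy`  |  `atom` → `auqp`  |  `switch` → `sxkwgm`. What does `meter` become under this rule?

mfvhv

In carpet: c→c is +0, a→b is +1, r→t is +2, p→s is +3 — the shift increases by 1 each position. Letter i (0-indexed) is shifted by i+0, so successive shifts are 0, 1, 2, ….
On meter: m+0=m, e+1=f, t+2=v, e+3=h, r+4=v.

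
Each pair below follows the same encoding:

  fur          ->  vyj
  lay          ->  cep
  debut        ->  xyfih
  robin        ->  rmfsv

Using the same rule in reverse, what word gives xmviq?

merit

Two steps: reverse the string, then apply a Caesar shift of +4.
Decoding xmviq: shift back: x−4=t, m−4=i, v−4=r, i−4=e, q−4=m → tirem; then reverse → merit.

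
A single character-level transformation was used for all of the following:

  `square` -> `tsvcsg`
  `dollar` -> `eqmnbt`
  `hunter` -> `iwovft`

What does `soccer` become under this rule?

Shifts by position in square: pos 0: s→t (+1), pos 1: q→s (+2), pos 2: u→v (+1), pos 3: a→c (+2) — repeating every 2. It's a Vigenère-style cipher with numeric key [1,2]: position i shifts by key[i mod 2].
On soccer: s+1=t, o+2=q, c+1=d, c+2=e, e+1=f, r+2=t.

tqdeft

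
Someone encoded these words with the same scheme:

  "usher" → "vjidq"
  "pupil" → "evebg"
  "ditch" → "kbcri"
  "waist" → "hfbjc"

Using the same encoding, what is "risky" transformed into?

qbjnt

u(20)→v(21) and s(18)→j(9) fit y≡19x+5 (mod 26); the inverse of 19 mod 26 is 11. Treating letters as 0–25, the rule is x ↦ 19x + 5 (mod 26).
Applying it to risky: r(17)→19·17+5≡16=q; i(8)→19·8+5≡1=b; s(18)→19·18+5≡9=j; k(10)→19·10+5≡13=n; y(24)→19·24+5≡19=t (all mod 26).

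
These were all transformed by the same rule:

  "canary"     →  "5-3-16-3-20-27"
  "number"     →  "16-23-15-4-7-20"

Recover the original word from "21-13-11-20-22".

Letters become their 1-based position plus 2 (so a→3, b→4, …).
Decoding 21-13-11-20-22: 21→(21−2)÷1=19=s, 13→(13−2)÷1=11=k, 11→(11−2)÷1=9=i, 20→(20−2)÷1=18=r, 22→(22−2)÷1=20=t.

skirt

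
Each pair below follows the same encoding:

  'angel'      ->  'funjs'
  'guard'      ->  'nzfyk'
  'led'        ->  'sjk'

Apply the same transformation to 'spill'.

The shift depends on letter class: consonant n→u is +7, but vowel a→f is +5. Vowels shift forward by 5 and consonants shift forward by 7.
On spill: s(cons)+7=z, p(cons)+7=w, i(vowel)+5=n, l(cons)+7=s, l(cons)+7=s.

zwnss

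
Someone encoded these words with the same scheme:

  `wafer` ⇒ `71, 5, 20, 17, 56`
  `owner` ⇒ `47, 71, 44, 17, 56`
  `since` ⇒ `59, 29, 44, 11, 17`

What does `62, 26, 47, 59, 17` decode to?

those

Each letter becomes 3×(its alphabet position, a=1..z=26) + 2.
Undoing it on 62, 26, 47, 59, 17: 62→(62−2)÷3=20=t, 26→(26−2)÷3=8=h, 47→(47−2)÷3=15=o, 59→(59−2)÷3=19=s, 17→(17−2)÷3=5=e.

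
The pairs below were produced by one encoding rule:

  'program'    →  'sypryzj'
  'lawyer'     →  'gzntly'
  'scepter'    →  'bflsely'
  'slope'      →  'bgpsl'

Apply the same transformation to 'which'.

nuxfu

p(15)→s(18) and r(17)→y(24) fit y≡3x+25 (mod 26); the inverse of 3 mod 26 is 9. Each letter's alphabet position (a=0..z=25) is mapped through 3·x+25 mod 26 — an affine cipher.
Applying it to which: w(22)→3·22+25≡13=n; h(7)→3·7+25≡20=u; i(8)→3·8+25≡23=x; c(2)→3·2+25≡5=f; h(7)→3·7+25≡20=u (all mod 26).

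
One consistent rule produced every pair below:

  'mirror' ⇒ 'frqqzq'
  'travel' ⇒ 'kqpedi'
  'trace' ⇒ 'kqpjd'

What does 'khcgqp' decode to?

This is an affine cipher: with a=0,…,z=25, each position x becomes (23x+15) mod 26.
Reversing it on khcgqp: k(10)→17·(10−15)≡19=t; h(7)→17·(7−15)≡20=u; c(2)→17·(2−15)≡13=n; g(6)→17·(6−15)≡3=d; q(16)→17·(16−15)≡17=r; p(15)→17·(15−15)≡0=a (all mod 26).

tundra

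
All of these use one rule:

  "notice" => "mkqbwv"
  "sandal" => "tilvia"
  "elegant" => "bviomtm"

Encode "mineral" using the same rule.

tizmvqu

The output letters match the input read backwards, each shifted +8: notice reversed is eciton. Read the word backwards and shift each letter +8.
For mineral: reverse → larenim; then shift: l+8=t, a+8=i, r+8=z, e+8=m, n+8=v, i+8=q, m+8=u.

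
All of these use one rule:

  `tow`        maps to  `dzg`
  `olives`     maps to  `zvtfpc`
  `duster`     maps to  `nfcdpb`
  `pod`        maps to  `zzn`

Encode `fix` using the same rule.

pth

The shift depends on letter class: consonant t→d is +10, but vowel o→z is +11. Two shifts are in play — +11 for a/e/i/o/u, +10 for every other letter.
On fix: f(cons)+10=p, i(vowel)+11=t, x(cons)+10=h.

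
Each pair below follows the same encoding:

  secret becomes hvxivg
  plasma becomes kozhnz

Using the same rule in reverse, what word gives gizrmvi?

Each pair mirrors across the alphabet (s↔h, e↔v, c↔x): positions sum to 25. Letters are reflected about the middle of the alphabet (position → 25−position): Atbash.
Undoing it on gizrmvi: g↔t, i↔r, z↔a, r↔i, m↔n, v↔e, i↔r.

trainer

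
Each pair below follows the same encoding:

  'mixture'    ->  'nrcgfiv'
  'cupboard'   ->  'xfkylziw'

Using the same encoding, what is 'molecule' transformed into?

Letters are reflected about the middle of the alphabet (position → 25−position): Atbash.
For molecule: m↔n, o↔l, l↔o, e↔v, c↔x, u↔f, l↔o, e↔v.

nlovxfov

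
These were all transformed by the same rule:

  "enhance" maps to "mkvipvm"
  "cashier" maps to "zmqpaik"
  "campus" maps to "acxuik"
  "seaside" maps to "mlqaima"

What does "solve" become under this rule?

mdtwa

The output letters match the input read backwards, each shifted +8: enhance reversed is ecnahne. Two steps: reverse the string, then apply a Caesar shift of +8.
On solve: reverse → evlos; then shift: e+8=m, v+8=d, l+8=t, o+8=w, s+8=a.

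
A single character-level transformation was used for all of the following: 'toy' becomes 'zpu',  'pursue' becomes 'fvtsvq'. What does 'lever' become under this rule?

Read the word backwards and shift each letter +1.
Applying it to lever: reverse → revel; then shift: r+1=s, e+1=f, v+1=w, e+1=f, l+1=m.

sfwfm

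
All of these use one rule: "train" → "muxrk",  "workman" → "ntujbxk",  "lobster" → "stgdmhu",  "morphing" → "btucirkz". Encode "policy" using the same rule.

ctsrpf

This is an affine cipher: with a=0,…,z=25, each position x becomes (9x+23) mod 26.
For policy: p(15)→9·15+23≡2=c; o(14)→9·14+23≡19=t; l(11)→9·11+23≡18=s; i(8)→9·8+23≡17=r; c(2)→9·2+23≡15=p; y(24)→9·24+23≡5=f (all mod 26).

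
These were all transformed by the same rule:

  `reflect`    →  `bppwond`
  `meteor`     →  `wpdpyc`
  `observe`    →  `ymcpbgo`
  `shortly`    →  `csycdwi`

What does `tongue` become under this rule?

It's a Vigenère-style cipher with numeric key [10,11]: position i shifts by key[i mod 2].
On tongue: t+10=d, o+11=z, n+10=x, g+11=r, u+10=e, e+11=p.

dzxrep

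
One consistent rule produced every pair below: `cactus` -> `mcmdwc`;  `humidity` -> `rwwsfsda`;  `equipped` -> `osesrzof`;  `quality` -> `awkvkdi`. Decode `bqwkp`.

Shifts by position in cactus: pos 0: c→m (+10), pos 1: a→c (+2), pos 2: c→m (+10), pos 3: t→d (+10), pos 4: u→w (+2), pos 5: s→c (+10) — repeating every 3. It's a Vigenère-style cipher with numeric key [10,2,10]: position i shifts by key[i mod 3].
Decoding bqwkp: b−10=r, q−2=o, w−10=m, k−10=a, p−2=n.

roman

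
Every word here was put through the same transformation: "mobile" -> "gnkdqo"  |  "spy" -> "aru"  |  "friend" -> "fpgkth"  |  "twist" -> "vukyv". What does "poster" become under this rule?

tgvuqr

The output letters match the input read backwards, each shifted +2: mobile reversed is elibom. Read the word backwards and shift each letter +2.
For poster: reverse → retsop; then shift: r+2=t, e+2=g, t+2=v, s+2=u, o+2=q, p+2=r.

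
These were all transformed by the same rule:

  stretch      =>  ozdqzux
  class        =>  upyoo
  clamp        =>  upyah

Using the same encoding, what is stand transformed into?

s(18)→o(14) and t(19)→z(25) fit y≡11x+24 (mod 26); the inverse of 11 mod 26 is 19. This is an affine cipher: with a=0,…,z=25, each position x becomes (11x+24) mod 26.
For stand: s(18)→11·18+24≡14=o; t(19)→11·19+24≡25=z; a(0)→11·0+24≡24=y; n(13)→11·13+24≡11=l; d(3)→11·3+24≡5=f (all mod 26).

ozylf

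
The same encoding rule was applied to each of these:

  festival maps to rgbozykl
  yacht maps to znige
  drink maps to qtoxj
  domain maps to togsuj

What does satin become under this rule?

Read the word backwards and shift each letter +6.
On satin: reverse → nitas; then shift: n+6=t, i+6=o, t+6=z, a+6=g, s+6=y.

tozgy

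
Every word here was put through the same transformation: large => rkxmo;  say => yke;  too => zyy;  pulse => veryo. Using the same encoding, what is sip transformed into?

ysv

The shift depends on letter class: consonant l→r is +6, but vowel a→k is +10. Vowels shift forward by 10 and consonants shift forward by 6.
On sip: s(cons)+6=y, i(vowel)+10=s, p(cons)+6=v.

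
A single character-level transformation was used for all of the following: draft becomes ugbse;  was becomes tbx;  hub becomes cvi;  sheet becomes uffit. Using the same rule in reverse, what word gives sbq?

par

The output letters match the input read backwards, each shifted +1: draft reversed is tfard. Read the word backwards and shift each letter +1.
Decoding sbq: shift back: s−1=r, b−1=a, q−1=p → rap; then reverse → par.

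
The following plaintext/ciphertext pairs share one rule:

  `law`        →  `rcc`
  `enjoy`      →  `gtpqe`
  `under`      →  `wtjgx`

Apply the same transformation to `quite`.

wwkzg

The rule splits by letter class: vowels +2, consonants +6.
On quite: q(cons)+6=w, u(vowel)+2=w, i(vowel)+2=k, t(cons)+6=z, e(vowel)+2=g.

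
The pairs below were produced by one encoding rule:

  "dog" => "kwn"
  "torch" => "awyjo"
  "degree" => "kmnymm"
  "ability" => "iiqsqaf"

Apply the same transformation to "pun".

The shift depends on letter class: consonant d→k is +7, but vowel o→w is +8. Vowels shift forward by 8 and consonants shift forward by 7.
On pun: p(cons)+7=w, u(vowel)+8=c, n(cons)+7=u.

wcu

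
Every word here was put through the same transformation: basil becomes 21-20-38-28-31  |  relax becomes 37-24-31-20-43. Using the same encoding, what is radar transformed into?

37-20-23-20-37

Each letter is replaced by its alphabet position (a=1..z=26) + 19.
Applying it to radar: r=18→37, a=1→20, d=4→23, a=1→20, r=18→37.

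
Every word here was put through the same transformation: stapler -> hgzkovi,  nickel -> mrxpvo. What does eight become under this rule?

vrtsg

Each pair mirrors across the alphabet (s↔h, t↔g, a↔z): positions sum to 25. Letters are reflected about the middle of the alphabet (position → 25−position): Atbash.
On eight: e↔v, i↔r, g↔t, h↔s, t↔g.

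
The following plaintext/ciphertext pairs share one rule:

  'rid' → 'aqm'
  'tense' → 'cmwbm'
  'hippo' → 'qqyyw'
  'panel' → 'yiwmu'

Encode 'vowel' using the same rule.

ewfmu

Vowels shift forward by 8 and consonants shift forward by 9.
For vowel: v(cons)+9=e, o(vowel)+8=w, w(cons)+9=f, e(vowel)+8=m, l(cons)+9=u.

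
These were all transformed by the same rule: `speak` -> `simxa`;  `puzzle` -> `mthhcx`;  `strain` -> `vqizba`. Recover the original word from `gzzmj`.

berry

The output letters match the input read backwards, each shifted +8: speak reversed is kaeps. The word is reversed, then every letter is shifted forward by 8.
Reversing it on gzzmj: shift back: g−8=y, z−8=r, z−8=r, m−8=e, j−8=b → yrreb; then reverse → berry.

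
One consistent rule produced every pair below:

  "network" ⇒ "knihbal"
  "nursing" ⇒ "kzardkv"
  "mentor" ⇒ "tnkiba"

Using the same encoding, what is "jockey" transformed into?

Each letter's alphabet position (a=0..z=25) is mapped through 17·x+23 mod 26 — an affine cipher.
On jockey: j(9)→17·9+23≡20=u; o(14)→17·14+23≡1=b; c(2)→17·2+23≡5=f; k(10)→17·10+23≡11=l; e(4)→17·4+23≡13=n; y(24)→17·24+23≡15=p (all mod 26).

ubflnp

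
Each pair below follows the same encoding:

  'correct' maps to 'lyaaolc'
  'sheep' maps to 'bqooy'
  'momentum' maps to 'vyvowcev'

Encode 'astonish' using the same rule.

kbcywsbq

Two shifts are in play — +10 for a/e/i/o/u, +9 for every other letter.
On astonish: a(vowel)+10=k, s(cons)+9=b, t(cons)+9=c, o(vowel)+10=y, n(cons)+9=w, i(vowel)+10=s, s(cons)+9=b, h(cons)+9=q.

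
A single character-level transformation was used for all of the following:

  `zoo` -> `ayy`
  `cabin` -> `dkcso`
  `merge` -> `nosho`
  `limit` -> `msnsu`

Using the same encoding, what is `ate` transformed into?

kuo

Vowels shift forward by 10 and consonants shift forward by 1.
For ate: a(vowel)+10=k, t(cons)+1=u, e(vowel)+10=o.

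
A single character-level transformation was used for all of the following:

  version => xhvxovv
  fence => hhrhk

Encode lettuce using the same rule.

In version: v→x is +2, e→h is +3, r→v is +4, s→x is +5 — the shift increases by 1 each position. Letter i (0-indexed) is shifted by i+2, so successive shifts are 2, 3, 4, ….
Applying it to lettuce: l+2=n, e+3=h, t+4=x, t+5=y, u+6=a, c+7=j, e+8=m.

nhxyajm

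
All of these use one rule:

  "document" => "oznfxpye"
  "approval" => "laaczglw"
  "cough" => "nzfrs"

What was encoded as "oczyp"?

drone

This is a Caesar cipher with shift 11.
Undoing it on oczyp: o−11=d, c−11=r, z−11=o, y−11=n, p−11=e.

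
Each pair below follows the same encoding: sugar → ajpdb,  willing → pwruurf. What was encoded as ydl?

The output letters match the input read backwards, each shifted +9: sugar reversed is ragus. Read the word backwards and shift each letter +9.
Reversing it on ydl: shift back: y−9=p, d−9=u, l−9=c → puc; then reverse → cup.

cup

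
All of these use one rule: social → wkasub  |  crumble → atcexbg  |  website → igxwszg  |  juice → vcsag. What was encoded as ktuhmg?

s(18)→w(22) and o(14)→k(10) fit y≡3x+20 (mod 26); the inverse of 3 mod 26 is 9. This is an affine cipher: with a=0,…,z=25, each position x becomes (3x+20) mod 26.
Reversing it on ktuhmg: k(10)→9·(10−20)≡14=o; t(19)→9·(19−20)≡17=r; u(20)→9·(20−20)≡0=a; h(7)→9·(7−20)≡13=n; m(12)→9·(12−20)≡6=g; g(6)→9·(6−20)≡4=e (all mod 26).

orange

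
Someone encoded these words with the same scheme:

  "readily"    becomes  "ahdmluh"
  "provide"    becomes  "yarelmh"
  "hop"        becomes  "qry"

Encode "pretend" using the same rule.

The shift depends on letter class: consonant r→a is +9, but vowel e→h is +3. Two shifts are in play — +3 for a/e/i/o/u, +9 for every other letter.
On pretend: p(cons)+9=y, r(cons)+9=a, e(vowel)+3=h, t(cons)+9=c, e(vowel)+3=h, n(cons)+9=w, d(cons)+9=m.

yahchwm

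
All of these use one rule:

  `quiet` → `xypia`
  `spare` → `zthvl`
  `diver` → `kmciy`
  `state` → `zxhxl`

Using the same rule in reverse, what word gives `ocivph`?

hybrid

Shifts by position in quiet: pos 0: q→x (+7), pos 1: u→y (+4), pos 2: i→p (+7), pos 3: e→i (+4) — repeating every 2. The shifts repeat in a cycle of length 2: positions 0,1,… shift by +7, +4, then the pattern repeats.
Decoding ocivph: o−7=h, c−4=y, i−7=b, v−4=r, p−7=i, h−4=d.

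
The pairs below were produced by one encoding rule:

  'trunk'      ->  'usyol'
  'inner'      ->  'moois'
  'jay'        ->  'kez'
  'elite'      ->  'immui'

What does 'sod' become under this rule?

Vowels shift forward by 4 and consonants shift forward by 1.
For sod: s(cons)+1=t, o(vowel)+4=s, d(cons)+1=e.

tse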